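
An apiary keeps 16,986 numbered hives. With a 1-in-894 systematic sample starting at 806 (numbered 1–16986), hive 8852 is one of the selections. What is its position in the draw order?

10

k = 894
position = (8852 − 806)/894 + 1 = 8046/894 + 1 = 9 + 1 = 10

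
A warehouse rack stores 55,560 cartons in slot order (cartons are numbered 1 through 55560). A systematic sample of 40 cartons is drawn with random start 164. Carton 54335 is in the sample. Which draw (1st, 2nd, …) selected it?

40

k = 55560/40 = 1389
position = (54335 − 164)/1389 + 1 = 54171/1389 + 1 = 39 + 1 = 40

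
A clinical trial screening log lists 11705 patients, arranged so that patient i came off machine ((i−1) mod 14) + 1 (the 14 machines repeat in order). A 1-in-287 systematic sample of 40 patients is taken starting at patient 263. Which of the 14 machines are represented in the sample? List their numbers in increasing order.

4, 11

Consecutive selections differ by k = 287, so their machine numbers differ by 287 mod 14 = 7.
gcd(287, 14) = 7, so the sample visits 14/7 = 2 distinct residues mod 14.
Start 263 is machine 11; the machines hit are 4, 11.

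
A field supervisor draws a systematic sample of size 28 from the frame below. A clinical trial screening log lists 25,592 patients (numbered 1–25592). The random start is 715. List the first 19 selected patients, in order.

715, 1629, 2543, 3457, 4371, 5285, 6199, 7113, 8027, 8941, 9855, 10769, 11683, 12597, 13511, 14425, 15339, 16253, 17167

k = N/n = 25592/28 = 914
patient 1: 715
patient 2: 715 + 914 = 1629
patient 3: 1629 + 914 = 2543
patient 4: 2543 + 914 = 3457
patient 5: 3457 + 914 = 4371
patient 6: 4371 + 914 = 5285
patient 7: 5285 + 914 = 6199
patient 8: 6199 + 914 = 7113
patient 9: 7113 + 914 = 8027
patient 10: 8027 + 914 = 8941
patient 11: 8941 + 914 = 9855
patient 12: 9855 + 914 = 10769
patient 13: 10769 + 914 = 11683
patient 14: 11683 + 914 = 12597
patient 15: 12597 + 914 = 13511
patient 16: 13511 + 914 = 14425
patient 17: 14425 + 914 = 15339
patient 18: 15339 + 914 = 16253
patient 19: 16253 + 914 = 17167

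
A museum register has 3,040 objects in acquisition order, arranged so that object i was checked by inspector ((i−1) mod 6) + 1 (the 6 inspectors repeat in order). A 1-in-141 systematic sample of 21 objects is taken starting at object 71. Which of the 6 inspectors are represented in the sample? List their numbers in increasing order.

Consecutive selections differ by k = 141, so their inspector numbers differ by 141 mod 6 = 3.
gcd(141, 6) = 3, so the sample visits 6/3 = 2 distinct residues mod 6.
Start 71 is inspector 5; the inspectors hit are 2, 5.

2, 5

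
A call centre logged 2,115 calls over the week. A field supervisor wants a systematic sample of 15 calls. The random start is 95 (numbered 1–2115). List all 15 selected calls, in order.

95, 236, 377, 518, 659, 800, 941, 1082, 1223, 1364, 1505, 1646, 1787, 1928, 2069

k = N/n = 2115/15 = 141
call 1: 95
call 2: 95 + 141 = 236
call 3: 236 + 141 = 377
call 4: 377 + 141 = 518
call 5: 518 + 141 = 659
call 6: 659 + 141 = 800
call 7: 800 + 141 = 941
call 8: 941 + 141 = 1082
call 9: 1082 + 141 = 1223
call 10: 1223 + 141 = 1364
call 11: 1364 + 141 = 1505
call 12: 1505 + 141 = 1646
call 13: 1646 + 141 = 1787
call 14: 1787 + 141 = 1928
call 15: 1928 + 141 = 2069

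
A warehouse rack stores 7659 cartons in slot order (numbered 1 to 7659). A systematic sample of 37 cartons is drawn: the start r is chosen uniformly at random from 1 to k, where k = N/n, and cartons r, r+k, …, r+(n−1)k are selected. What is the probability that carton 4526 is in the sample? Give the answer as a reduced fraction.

1/207

k = 7659/37 = 207.
Carton 4526 is selected iff r ≡ 4526 (mod 207); exactly one such r in {1,…,207}.
Inclusion probability = 1/207.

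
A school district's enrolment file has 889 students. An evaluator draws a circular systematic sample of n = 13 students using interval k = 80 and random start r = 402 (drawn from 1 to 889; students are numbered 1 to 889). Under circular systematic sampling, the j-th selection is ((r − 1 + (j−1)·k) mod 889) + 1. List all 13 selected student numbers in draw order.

Selection 1: 402
Selection 2: 402 + 80 = 482
Selection 3: 482 + 80 = 562
Selection 4: 562 + 80 = 642
Selection 5: 642 + 80 = 722
Selection 6: 722 + 80 = 802
Selection 7: 802 + 80 = 882
Selection 8: 882 + 80 = 962 → 962 − 889 = 73
Selection 9: 73 + 80 = 153
Selection 10: 153 + 80 = 233
Selection 11: 233 + 80 = 313
Selection 12: 313 + 80 = 393
Selection 13: 393 + 80 = 473

402, 482, 562, 642, 722, 802, 882, 73, 153, 233, 313, 393, 473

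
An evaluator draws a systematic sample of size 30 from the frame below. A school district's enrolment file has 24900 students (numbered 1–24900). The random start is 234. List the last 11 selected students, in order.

16004, 16834, 17664, 18494, 19324, 20154, 20984, 21814, 22644, 23474, 24304

k = N/n = 24900/30 = 830
20th selection = 234 + 19×830 = 16004
21st: 16004 + 830 = 16834
22nd: 16834 + 830 = 17664
23rd: 17664 + 830 = 18494
24th: 18494 + 830 = 19324
25th: 19324 + 830 = 20154
26th: 20154 + 830 = 20984
27th: 20984 + 830 = 21814
28th: 21814 + 830 = 22644
29th: 22644 + 830 = 23474
30th: 23474 + 830 = 24304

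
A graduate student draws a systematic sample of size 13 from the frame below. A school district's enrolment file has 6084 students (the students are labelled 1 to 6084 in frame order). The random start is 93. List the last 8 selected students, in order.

k = N/n = 6084/13 = 468
6th selection = 93 + 5×468 = 2433
7th: 2433 + 468 = 2901
8th: 2901 + 468 = 3369
9th: 3369 + 468 = 3837
10th: 3837 + 468 = 4305
11th: 4305 + 468 = 4773
12th: 4773 + 468 = 5241
13th: 5241 + 468 = 5709

2433, 2901, 3369, 3837, 4305, 4773, 5241, 5709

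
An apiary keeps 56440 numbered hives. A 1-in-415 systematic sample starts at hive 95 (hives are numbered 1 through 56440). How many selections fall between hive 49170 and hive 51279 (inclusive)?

k = 415
First selection ≥ 49170: 95 + ⌈(49170−95)/415⌉·415 = 95 + 119×415 = 49480
Last selection ≤ 51279: 95 + ⌊(51279−95)/415⌋·415 = 95 + 123×415 = 51140
Count = 123 − 119 + 1 = 5

5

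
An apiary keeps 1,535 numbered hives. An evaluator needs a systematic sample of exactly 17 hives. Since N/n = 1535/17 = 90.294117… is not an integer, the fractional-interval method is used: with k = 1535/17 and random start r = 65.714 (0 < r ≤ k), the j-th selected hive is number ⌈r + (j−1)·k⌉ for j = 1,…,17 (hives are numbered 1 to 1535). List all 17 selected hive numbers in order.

66, 157, 247, 337, 427, 518, 608, 698, 789, 879, 969, 1059, 1150, 1240, 1330, 1421, 1511

j=1: r + 0k = 65.714 → ⌈·⌉ = 66
j=2: r + 1k = 156.008117… → ⌈·⌉ = 157
j=3: r + 2k = 246.302235… → ⌈·⌉ = 247
j=4: r + 3k = 336.596352… → ⌈·⌉ = 337
j=5: r + 4k = 426.890470… → ⌈·⌉ = 427
j=6: r + 5k = 517.184588… → ⌈·⌉ = 518
j=7: r + 6k = 607.478705… → ⌈·⌉ = 608
j=8: r + 7k = 697.772823… → ⌈·⌉ = 698
j=9: r + 8k = 788.066941… → ⌈·⌉ = 789
j=10: r + 9k = 878.361058… → ⌈·⌉ = 879
j=11: r + 10k = 968.655176… → ⌈·⌉ = 969
j=12: r + 11k = 1058.949294… → ⌈·⌉ = 1059
j=13: r + 12k = 1149.243411… → ⌈·⌉ = 1150
j=14: r + 13k = 1239.537529… → ⌈·⌉ = 1240
j=15: r + 14k = 1329.831647… → ⌈·⌉ = 1330
j=16: r + 15k = 1420.125764… → ⌈·⌉ = 1421
j=17: r + 16k = 1510.419882… → ⌈·⌉ = 1511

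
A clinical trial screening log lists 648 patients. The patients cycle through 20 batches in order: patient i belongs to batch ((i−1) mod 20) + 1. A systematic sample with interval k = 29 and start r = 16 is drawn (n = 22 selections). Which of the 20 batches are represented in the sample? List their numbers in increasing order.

Consecutive selections differ by k = 29, so their batch numbers differ by 29 mod 20 = 9.
gcd(29, 20) = 1, so the sample visits 20/1 = 20 distinct residues mod 20.
Start 16 is batch 16; the batches hit are 1, 2, 3, 4, 5, 6, 7, 8, 9, 10, 11, 12, 13, 14, 15, 16, 17, 18, 19, 20.

1, 2, 3, 4, 5, 6, 7, 8, 9, 10, 11, 12, 13, 14, 15, 16, 17, 18, 19, 20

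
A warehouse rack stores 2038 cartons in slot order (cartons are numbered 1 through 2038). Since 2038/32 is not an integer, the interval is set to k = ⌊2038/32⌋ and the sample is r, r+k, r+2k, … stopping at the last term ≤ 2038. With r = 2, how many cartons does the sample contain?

k = ⌊2038/32⌋ = 63
Achieved size = ⌊(2038 − 2)/63⌋ + 1 = ⌊2036/63⌋ + 1 = 32 + 1 = 33
(last selection: 2 + 32×63 = 2018 ≤ 2038; next would be 2081 > 2038)

33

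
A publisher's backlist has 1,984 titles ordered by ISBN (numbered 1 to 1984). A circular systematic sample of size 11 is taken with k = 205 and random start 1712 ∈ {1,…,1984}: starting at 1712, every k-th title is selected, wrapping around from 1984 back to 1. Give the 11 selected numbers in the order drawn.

Selection 1: 1712
Selection 2: 1712 + 205 = 1917
Selection 3: 1917 + 205 = 2122 → 2122 − 1984 = 138
Selection 4: 138 + 205 = 343
Selection 5: 343 + 205 = 548
Selection 6: 548 + 205 = 753
Selection 7: 753 + 205 = 958
Selection 8: 958 + 205 = 1163
Selection 9: 1163 + 205 = 1368
Selection 10: 1368 + 205 = 1573
Selection 11: 1573 + 205 = 1778

1712, 1917, 138, 343, 548, 753, 958, 1163, 1368, 1573, 1778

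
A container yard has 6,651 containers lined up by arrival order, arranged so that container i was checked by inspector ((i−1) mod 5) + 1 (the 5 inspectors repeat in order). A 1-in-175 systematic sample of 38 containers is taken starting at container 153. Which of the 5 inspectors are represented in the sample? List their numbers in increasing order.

Consecutive selections differ by k = 175, so their inspector numbers differ by 175 mod 5 = 0.
gcd(175, 5) = 5, so the sample visits 5/5 = 1 distinct residues mod 5.
Start 153 is inspector 3; the inspectors hit are 3.

3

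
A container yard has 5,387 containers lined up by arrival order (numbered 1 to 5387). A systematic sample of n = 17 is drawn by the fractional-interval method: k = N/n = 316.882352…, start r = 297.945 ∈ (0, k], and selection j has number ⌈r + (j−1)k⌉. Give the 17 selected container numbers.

j=1: r + 0k = 297.945 → ⌈·⌉ = 298
j=2: r + 1k = 614.827352… → ⌈·⌉ = 615
j=3: r + 2k = 931.709705… → ⌈·⌉ = 932
j=4: r + 3k = 1248.592058… → ⌈·⌉ = 1249
j=5: r + 4k = 1565.474411… → ⌈·⌉ = 1566
j=6: r + 5k = 1882.356764… → ⌈·⌉ = 1883
j=7: r + 6k = 2199.239117… → ⌈·⌉ = 2200
j=8: r + 7k = 2516.121470… → ⌈·⌉ = 2517
j=9: r + 8k = 2833.003823… → ⌈·⌉ = 2834
j=10: r + 9k = 3149.886176… → ⌈·⌉ = 3150
j=11: r + 10k = 3466.768529… → ⌈·⌉ = 3467
j=12: r + 11k = 3783.650882… → ⌈·⌉ = 3784
j=13: r + 12k = 4100.533235… → ⌈·⌉ = 4101
j=14: r + 13k = 4417.415588… → ⌈·⌉ = 4418
j=15: r + 14k = 4734.297941… → ⌈·⌉ = 4735
j=16: r + 15k = 5051.180294… → ⌈·⌉ = 5052
j=17: r + 16k = 5368.062647… → ⌈·⌉ = 5369

298, 615, 932, 1249, 1566, 1883, 2200, 2517, 2834, 3150, 3467, 3784, 4101, 4418, 4735, 5052, 5369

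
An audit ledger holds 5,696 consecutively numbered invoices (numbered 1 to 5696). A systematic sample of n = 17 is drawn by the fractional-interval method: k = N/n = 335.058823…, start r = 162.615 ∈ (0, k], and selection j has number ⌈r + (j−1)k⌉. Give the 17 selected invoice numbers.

j=1: r + 0k = 162.615 → ⌈·⌉ = 163
j=2: r + 1k = 497.673823… → ⌈·⌉ = 498
j=3: r + 2k = 832.732647… → ⌈·⌉ = 833
j=4: r + 3k = 1167.791470… → ⌈·⌉ = 1168
j=5: r + 4k = 1502.850294… → ⌈·⌉ = 1503
j=6: r + 5k = 1837.909117… → ⌈·⌉ = 1838
j=7: r + 6k = 2172.967941… → ⌈·⌉ = 2173
j=8: r + 7k = 2508.026764… → ⌈·⌉ = 2509
j=9: r + 8k = 2843.085588… → ⌈·⌉ = 2844
j=10: r + 9k = 3178.144411… → ⌈·⌉ = 3179
j=11: r + 10k = 3513.203235… → ⌈·⌉ = 3514
j=12: r + 11k = 3848.262058… → ⌈·⌉ = 3849
j=13: r + 12k = 4183.320882… → ⌈·⌉ = 4184
j=14: r + 13k = 4518.379705… → ⌈·⌉ = 4519
j=15: r + 14k = 4853.438529… → ⌈·⌉ = 4854
j=16: r + 15k = 5188.497352… → ⌈·⌉ = 5189
j=17: r + 16k = 5523.556176… → ⌈·⌉ = 5524

163, 498, 833, 1168, 1503, 1838, 2173, 2509, 2844, 3179, 3514, 3849, 4184, 4519, 4854, 5189, 5524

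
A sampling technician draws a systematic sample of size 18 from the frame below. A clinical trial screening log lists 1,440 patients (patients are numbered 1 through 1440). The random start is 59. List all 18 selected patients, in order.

59, 139, 219, 299, 379, 459, 539, 619, 699, 779, 859, 939, 1019, 1099, 1179, 1259, 1339, 1419

k = N/n = 1440/18 = 80
patient 1: 59
patient 2: 59 + 80 = 139
patient 3: 139 + 80 = 219
patient 4: 219 + 80 = 299
patient 5: 299 + 80 = 379
patient 6: 379 + 80 = 459
patient 7: 459 + 80 = 539
patient 8: 539 + 80 = 619
patient 9: 619 + 80 = 699
patient 10: 699 + 80 = 779
patient 11: 779 + 80 = 859
patient 12: 859 + 80 = 939
patient 13: 939 + 80 = 1019
patient 14: 1019 + 80 = 1099
patient 15: 1099 + 80 = 1179
patient 16: 1179 + 80 = 1259
patient 17: 1259 + 80 = 1339
patient 18: 1339 + 80 = 1419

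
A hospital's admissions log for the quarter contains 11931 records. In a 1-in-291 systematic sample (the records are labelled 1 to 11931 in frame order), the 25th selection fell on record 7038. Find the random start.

k = 291
r = 7038 − (25−1)×291 = 7038 − 6984 = 54

54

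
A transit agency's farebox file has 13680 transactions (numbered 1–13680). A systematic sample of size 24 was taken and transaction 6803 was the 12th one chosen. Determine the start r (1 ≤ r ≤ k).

k = 13680/24 = 570
r = 6803 − (12−1)×570 = 6803 − 6270 = 533

533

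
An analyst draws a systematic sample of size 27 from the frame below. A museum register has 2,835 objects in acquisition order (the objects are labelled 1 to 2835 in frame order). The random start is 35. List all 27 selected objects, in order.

35, 140, 245, 350, 455, 560, 665, 770, 875, 980, 1085, 1190, 1295, 1400, 1505, 1610, 1715, 1820, 1925, 2030, 2135, 2240, 2345, 2450, 2555, 2660, 2765

k = N/n = 2835/27 = 105
object 1: 35
object 2: 35 + 105 = 140
object 3: 140 + 105 = 245
object 4: 245 + 105 = 350
object 5: 350 + 105 = 455
object 6: 455 + 105 = 560
object 7: 560 + 105 = 665
object 8: 665 + 105 = 770
object 9: 770 + 105 = 875
object 10: 875 + 105 = 980
object 11: 980 + 105 = 1085
object 12: 1085 + 105 = 1190
object 13: 1190 + 105 = 1295
object 14: 1295 + 105 = 1400
object 15: 1400 + 105 = 1505
object 16: 1505 + 105 = 1610
object 17: 1610 + 105 = 1715
object 18: 1715 + 105 = 1820
object 19: 1820 + 105 = 1925
object 20: 1925 + 105 = 2030
object 21: 2030 + 105 = 2135
object 22: 2135 + 105 = 2240
object 23: 2240 + 105 = 2345
object 24: 2345 + 105 = 2450
object 25: 2450 + 105 = 2555
object 26: 2555 + 105 = 2660
object 27: 2660 + 105 = 2765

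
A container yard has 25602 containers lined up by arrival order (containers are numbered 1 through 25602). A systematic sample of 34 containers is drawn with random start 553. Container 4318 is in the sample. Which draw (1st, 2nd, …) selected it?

6

k = 25602/34 = 753
position = (4318 − 553)/753 + 1 = 3765/753 + 1 = 5 + 1 = 6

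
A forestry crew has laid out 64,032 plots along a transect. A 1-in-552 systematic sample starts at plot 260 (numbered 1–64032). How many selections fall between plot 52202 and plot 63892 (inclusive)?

21

k = 552
First selection ≥ 52202: 260 + ⌈(52202−260)/552⌉·552 = 260 + 95×552 = 52700
Last selection ≤ 63892: 260 + ⌊(63892−260)/552⌋·552 = 260 + 115×552 = 63740
Count = 115 − 95 + 1 = 21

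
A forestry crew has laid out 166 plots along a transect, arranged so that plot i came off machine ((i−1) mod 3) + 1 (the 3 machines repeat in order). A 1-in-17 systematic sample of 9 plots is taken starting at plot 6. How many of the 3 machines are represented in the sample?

3

Consecutive selections differ by k = 17, so their machine numbers differ by 17 mod 3 = 2.
gcd(17, 3) = 1, so the sample visits 3/1 = 3 distinct residues mod 3.
Start 6 is machine 3; the machines hit are 1, 2, 3.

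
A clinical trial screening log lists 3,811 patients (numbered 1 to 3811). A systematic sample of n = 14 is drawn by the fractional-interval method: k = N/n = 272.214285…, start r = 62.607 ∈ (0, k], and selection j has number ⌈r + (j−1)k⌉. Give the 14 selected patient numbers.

j=1: r + 0k = 62.607 → ⌈·⌉ = 63
j=2: r + 1k = 334.821285… → ⌈·⌉ = 335
j=3: r + 2k = 607.035571… → ⌈·⌉ = 608
j=4: r + 3k = 879.249857… → ⌈·⌉ = 880
j=5: r + 4k = 1151.464142… → ⌈·⌉ = 1152
j=6: r + 5k = 1423.678428… → ⌈·⌉ = 1424
j=7: r + 6k = 1695.892714… → ⌈·⌉ = 1696
j=8: r + 7k = 1968.107 → ⌈·⌉ = 1969
j=9: r + 8k = 2240.321285… → ⌈·⌉ = 2241
j=10: r + 9k = 2512.535571… → ⌈·⌉ = 2513
j=11: r + 10k = 2784.749857… → ⌈·⌉ = 2785
j=12: r + 11k = 3056.964142… → ⌈·⌉ = 3057
j=13: r + 12k = 3329.178428… → ⌈·⌉ = 3330
j=14: r + 13k = 3601.392714… → ⌈·⌉ = 3602

63, 335, 608, 880, 1152, 1424, 1696, 1969, 2241, 2513, 2785, 3057, 3330, 3602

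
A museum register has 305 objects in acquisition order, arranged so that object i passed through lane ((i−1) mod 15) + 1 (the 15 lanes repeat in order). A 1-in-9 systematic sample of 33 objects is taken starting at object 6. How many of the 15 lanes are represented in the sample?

5

Consecutive selections differ by k = 9, so their lane numbers differ by 9 mod 15 = 9.
gcd(9, 15) = 3, so the sample visits 15/3 = 5 distinct residues mod 15.
Start 6 is lane 6; the lanes hit are 3, 6, 9, 12, 15.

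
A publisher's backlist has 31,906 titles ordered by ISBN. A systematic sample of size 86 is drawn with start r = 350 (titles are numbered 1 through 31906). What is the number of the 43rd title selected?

15932

k = 31906/86 = 371
43rd selection = r + (43−1)·k = 350 + 42×371 = 350 + 15582 = 15932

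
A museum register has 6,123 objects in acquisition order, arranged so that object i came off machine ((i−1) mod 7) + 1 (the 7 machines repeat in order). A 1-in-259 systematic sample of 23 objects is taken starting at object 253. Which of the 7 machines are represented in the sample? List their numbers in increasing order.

1

Consecutive selections differ by k = 259, so their machine numbers differ by 259 mod 7 = 0.
gcd(259, 7) = 7, so the sample visits 7/7 = 1 distinct residues mod 7.
Start 253 is machine 1; the machines hit are 1.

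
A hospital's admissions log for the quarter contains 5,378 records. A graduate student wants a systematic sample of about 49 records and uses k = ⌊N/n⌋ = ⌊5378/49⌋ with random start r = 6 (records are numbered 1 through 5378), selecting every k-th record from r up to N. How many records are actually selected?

50

k = ⌊5378/49⌋ = 109
Achieved size = ⌊(5378 − 6)/109⌋ + 1 = ⌊5372/109⌋ + 1 = 49 + 1 = 50
(last selection: 6 + 49×109 = 5347 ≤ 5378; next would be 5456 > 5378)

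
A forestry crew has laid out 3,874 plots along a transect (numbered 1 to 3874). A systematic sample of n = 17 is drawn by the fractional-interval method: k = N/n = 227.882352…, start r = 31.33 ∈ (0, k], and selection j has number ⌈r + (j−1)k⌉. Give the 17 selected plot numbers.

32, 260, 488, 715, 943, 1171, 1399, 1627, 1855, 2083, 2311, 2539, 2766, 2994, 3222, 3450, 3678

j=1: r + 0k = 31.33 → ⌈·⌉ = 32
j=2: r + 1k = 259.212352… → ⌈·⌉ = 260
j=3: r + 2k = 487.094705… → ⌈·⌉ = 488
j=4: r + 3k = 714.977058… → ⌈·⌉ = 715
j=5: r + 4k = 942.859411… → ⌈·⌉ = 943
j=6: r + 5k = 1170.741764… → ⌈·⌉ = 1171
j=7: r + 6k = 1398.624117… → ⌈·⌉ = 1399
j=8: r + 7k = 1626.506470… → ⌈·⌉ = 1627
j=9: r + 8k = 1854.388823… → ⌈·⌉ = 1855
j=10: r + 9k = 2082.271176… → ⌈·⌉ = 2083
j=11: r + 10k = 2310.153529… → ⌈·⌉ = 2311
j=12: r + 11k = 2538.035882… → ⌈·⌉ = 2539
j=13: r + 12k = 2765.918235… → ⌈·⌉ = 2766
j=14: r + 13k = 2993.800588… → ⌈·⌉ = 2994
j=15: r + 14k = 3221.682941… → ⌈·⌉ = 3222
j=16: r + 15k = 3449.565294… → ⌈·⌉ = 3450
j=17: r + 16k = 3677.447647… → ⌈·⌉ = 3678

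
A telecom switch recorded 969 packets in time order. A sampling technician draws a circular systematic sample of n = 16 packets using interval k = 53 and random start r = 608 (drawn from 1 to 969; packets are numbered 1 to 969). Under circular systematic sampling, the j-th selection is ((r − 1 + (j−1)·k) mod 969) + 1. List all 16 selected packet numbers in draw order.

Selection 1: 608
Selection 2: 608 + 53 = 661
Selection 3: 661 + 53 = 714
Selection 4: 714 + 53 = 767
Selection 5: 767 + 53 = 820
Selection 6: 820 + 53 = 873
Selection 7: 873 + 53 = 926
Selection 8: 926 + 53 = 979 → 979 − 969 = 10
Selection 9: 10 + 53 = 63
Selection 10: 63 + 53 = 116
Selection 11: 116 + 53 = 169
Selection 12: 169 + 53 = 222
Selection 13: 222 + 53 = 275
Selection 14: 275 + 53 = 328
Selection 15: 328 + 53 = 381
Selection 16: 381 + 53 = 434

608, 661, 714, 767, 820, 873, 926, 10, 63, 116, 169, 222, 275, 328, 381, 434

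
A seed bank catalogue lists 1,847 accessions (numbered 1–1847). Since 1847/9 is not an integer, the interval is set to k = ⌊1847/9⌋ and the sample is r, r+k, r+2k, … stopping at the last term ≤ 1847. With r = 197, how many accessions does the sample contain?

k = ⌊1847/9⌋ = 205
Achieved size = ⌊(1847 − 197)/205⌋ + 1 = ⌊1650/205⌋ + 1 = 8 + 1 = 9
(last selection: 197 + 8×205 = 1837 ≤ 1847; next would be 2042 > 1847)

9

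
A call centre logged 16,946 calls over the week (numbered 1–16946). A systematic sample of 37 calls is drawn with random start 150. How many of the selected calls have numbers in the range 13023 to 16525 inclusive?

7

k = 16946/37 = 458
First selection ≥ 13023: 150 + ⌈(13023−150)/458⌉·458 = 150 + 29×458 = 13432
Last selection ≤ 16525: 150 + ⌊(16525−150)/458⌋·458 = 150 + 35×458 = 16180
Count = 35 − 29 + 1 = 7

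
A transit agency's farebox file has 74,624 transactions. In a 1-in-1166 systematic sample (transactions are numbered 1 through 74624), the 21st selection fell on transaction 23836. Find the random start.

k = 1166
r = 23836 − (21−1)×1166 = 23836 − 23320 = 516

516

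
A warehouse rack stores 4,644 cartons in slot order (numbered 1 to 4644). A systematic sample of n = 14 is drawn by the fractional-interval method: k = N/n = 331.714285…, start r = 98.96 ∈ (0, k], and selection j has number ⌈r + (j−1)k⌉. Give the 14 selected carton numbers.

99, 431, 763, 1095, 1426, 1758, 2090, 2421, 2753, 3085, 3417, 3748, 4080, 4412

j=1: r + 0k = 98.96 → ⌈·⌉ = 99
j=2: r + 1k = 430.674285… → ⌈·⌉ = 431
j=3: r + 2k = 762.388571… → ⌈·⌉ = 763
j=4: r + 3k = 1094.102857… → ⌈·⌉ = 1095
j=5: r + 4k = 1425.817142… → ⌈·⌉ = 1426
j=6: r + 5k = 1757.531428… → ⌈·⌉ = 1758
j=7: r + 6k = 2089.245714… → ⌈·⌉ = 2090
j=8: r + 7k = 2420.96 → ⌈·⌉ = 2421
j=9: r + 8k = 2752.674285… → ⌈·⌉ = 2753
j=10: r + 9k = 3084.388571… → ⌈·⌉ = 3085
j=11: r + 10k = 3416.102857… → ⌈·⌉ = 3417
j=12: r + 11k = 3747.817142… → ⌈·⌉ = 3748
j=13: r + 12k = 4079.531428… → ⌈·⌉ = 4080
j=14: r + 13k = 4411.245714… → ⌈·⌉ = 4412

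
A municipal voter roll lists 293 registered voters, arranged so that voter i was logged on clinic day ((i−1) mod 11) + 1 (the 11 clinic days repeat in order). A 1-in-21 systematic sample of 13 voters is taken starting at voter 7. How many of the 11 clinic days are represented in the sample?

11

Consecutive selections differ by k = 21, so their clinic day numbers differ by 21 mod 11 = 10.
gcd(21, 11) = 1, so the sample visits 11/1 = 11 distinct residues mod 11.
Start 7 is clinic day 7; the clinic days hit are 1, 2, 3, 4, 5, 6, 7, 8, 9, 10, 11.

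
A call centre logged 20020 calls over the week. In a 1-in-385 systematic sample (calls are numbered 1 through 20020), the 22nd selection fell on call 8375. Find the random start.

k = 385
r = 8375 − (22−1)×385 = 8375 − 8085 = 290

290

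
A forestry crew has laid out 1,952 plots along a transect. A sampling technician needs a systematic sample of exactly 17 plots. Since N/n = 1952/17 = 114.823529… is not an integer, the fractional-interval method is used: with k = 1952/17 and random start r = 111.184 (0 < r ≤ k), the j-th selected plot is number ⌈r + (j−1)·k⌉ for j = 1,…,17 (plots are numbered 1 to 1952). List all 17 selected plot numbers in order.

112, 227, 341, 456, 571, 686, 801, 915, 1030, 1145, 1260, 1375, 1490, 1604, 1719, 1834, 1949

j=1: r + 0k = 111.184 → ⌈·⌉ = 112
j=2: r + 1k = 226.007529… → ⌈·⌉ = 227
j=3: r + 2k = 340.831058… → ⌈·⌉ = 341
j=4: r + 3k = 455.654588… → ⌈·⌉ = 456
j=5: r + 4k = 570.478117… → ⌈·⌉ = 571
j=6: r + 5k = 685.301647… → ⌈·⌉ = 686
j=7: r + 6k = 800.125176… → ⌈·⌉ = 801
j=8: r + 7k = 914.948705… → ⌈·⌉ = 915
j=9: r + 8k = 1029.772235… → ⌈·⌉ = 1030
j=10: r + 9k = 1144.595764… → ⌈·⌉ = 1145
j=11: r + 10k = 1259.419294… → ⌈·⌉ = 1260
j=12: r + 11k = 1374.242823… → ⌈·⌉ = 1375
j=13: r + 12k = 1489.066352… → ⌈·⌉ = 1490
j=14: r + 13k = 1603.889882… → ⌈·⌉ = 1604
j=15: r + 14k = 1718.713411… → ⌈·⌉ = 1719
j=16: r + 15k = 1833.536941… → ⌈·⌉ = 1834
j=17: r + 16k = 1948.360470… → ⌈·⌉ = 1949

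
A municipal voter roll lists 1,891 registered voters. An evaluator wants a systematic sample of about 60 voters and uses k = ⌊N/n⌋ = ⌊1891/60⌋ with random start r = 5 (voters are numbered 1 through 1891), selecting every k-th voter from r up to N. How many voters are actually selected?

k = ⌊1891/60⌋ = 31
Achieved size = ⌊(1891 − 5)/31⌋ + 1 = ⌊1886/31⌋ + 1 = 60 + 1 = 61
(last selection: 5 + 60×31 = 1865 ≤ 1891; next would be 1896 > 1891)

61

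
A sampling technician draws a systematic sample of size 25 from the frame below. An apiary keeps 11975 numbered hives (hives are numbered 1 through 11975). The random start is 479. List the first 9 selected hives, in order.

479, 958, 1437, 1916, 2395, 2874, 3353, 3832, 4311

k = N/n = 11975/25 = 479
hive 1: 479
hive 2: 479 + 479 = 958
hive 3: 958 + 479 = 1437
hive 4: 1437 + 479 = 1916
hive 5: 1916 + 479 = 2395
hive 6: 2395 + 479 = 2874
hive 7: 2874 + 479 = 3353
hive 8: 3353 + 479 = 3832
hive 9: 3832 + 479 = 4311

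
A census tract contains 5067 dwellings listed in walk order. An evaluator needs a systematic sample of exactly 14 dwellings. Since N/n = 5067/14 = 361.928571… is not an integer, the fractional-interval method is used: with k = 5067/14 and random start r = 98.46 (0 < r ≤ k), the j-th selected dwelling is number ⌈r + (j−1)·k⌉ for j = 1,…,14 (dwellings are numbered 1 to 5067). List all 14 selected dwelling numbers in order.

j=1: r + 0k = 98.46 → ⌈·⌉ = 99
j=2: r + 1k = 460.388571… → ⌈·⌉ = 461
j=3: r + 2k = 822.317142… → ⌈·⌉ = 823
j=4: r + 3k = 1184.245714… → ⌈·⌉ = 1185
j=5: r + 4k = 1546.174285… → ⌈·⌉ = 1547
j=6: r + 5k = 1908.102857… → ⌈·⌉ = 1909
j=7: r + 6k = 2270.031428… → ⌈·⌉ = 2271
j=8: r + 7k = 2631.96 → ⌈·⌉ = 2632
j=9: r + 8k = 2993.888571… → ⌈·⌉ = 2994
j=10: r + 9k = 3355.817142… → ⌈·⌉ = 3356
j=11: r + 10k = 3717.745714… → ⌈·⌉ = 3718
j=12: r + 11k = 4079.674285… → ⌈·⌉ = 4080
j=13: r + 12k = 4441.602857… → ⌈·⌉ = 4442
j=14: r + 13k = 4803.531428… → ⌈·⌉ = 4804

99, 461, 823, 1185, 1547, 1909, 2271, 2632, 2994, 3356, 3718, 4080, 4442, 4804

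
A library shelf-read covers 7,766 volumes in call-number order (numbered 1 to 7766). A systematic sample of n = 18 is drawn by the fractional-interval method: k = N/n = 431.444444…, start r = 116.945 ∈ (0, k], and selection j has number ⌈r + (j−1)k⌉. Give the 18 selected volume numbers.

117, 549, 980, 1412, 1843, 2275, 2706, 3138, 3569, 4000, 4432, 4863, 5295, 5726, 6158, 6589, 7021, 7452

j=1: r + 0k = 116.945 → ⌈·⌉ = 117
j=2: r + 1k = 548.389444… → ⌈·⌉ = 549
j=3: r + 2k = 979.833888… → ⌈·⌉ = 980
j=4: r + 3k = 1411.278333… → ⌈·⌉ = 1412
j=5: r + 4k = 1842.722777… → ⌈·⌉ = 1843
j=6: r + 5k = 2274.167222… → ⌈·⌉ = 2275
j=7: r + 6k = 2705.611666… → ⌈·⌉ = 2706
j=8: r + 7k = 3137.056111… → ⌈·⌉ = 3138
j=9: r + 8k = 3568.500555… → ⌈·⌉ = 3569
j=10: r + 9k = 3999.945 → ⌈·⌉ = 4000
j=11: r + 10k = 4431.389444… → ⌈·⌉ = 4432
j=12: r + 11k = 4862.833888… → ⌈·⌉ = 4863
j=13: r + 12k = 5294.278333… → ⌈·⌉ = 5295
j=14: r + 13k = 5725.722777… → ⌈·⌉ = 5726
j=15: r + 14k = 6157.167222… → ⌈·⌉ = 6158
j=16: r + 15k = 6588.611666… → ⌈·⌉ = 6589
j=17: r + 16k = 7020.056111… → ⌈·⌉ = 7021
j=18: r + 17k = 7451.500555… → ⌈·⌉ = 7452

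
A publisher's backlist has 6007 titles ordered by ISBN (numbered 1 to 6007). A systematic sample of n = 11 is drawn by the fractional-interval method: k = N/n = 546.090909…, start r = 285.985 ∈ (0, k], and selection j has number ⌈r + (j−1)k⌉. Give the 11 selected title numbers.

j=1: r + 0k = 285.985 → ⌈·⌉ = 286
j=2: r + 1k = 832.075909… → ⌈·⌉ = 833
j=3: r + 2k = 1378.166818… → ⌈·⌉ = 1379
j=4: r + 3k = 1924.257727… → ⌈·⌉ = 1925
j=5: r + 4k = 2470.348636… → ⌈·⌉ = 2471
j=6: r + 5k = 3016.439545… → ⌈·⌉ = 3017
j=7: r + 6k = 3562.530454… → ⌈·⌉ = 3563
j=8: r + 7k = 4108.621363… → ⌈·⌉ = 4109
j=9: r + 8k = 4654.712272… → ⌈·⌉ = 4655
j=10: r + 9k = 5200.803181… → ⌈·⌉ = 5201
j=11: r + 10k = 5746.894090… → ⌈·⌉ = 5747

286, 833, 1379, 1925, 2471, 3017, 3563, 4109, 4655, 5201, 5747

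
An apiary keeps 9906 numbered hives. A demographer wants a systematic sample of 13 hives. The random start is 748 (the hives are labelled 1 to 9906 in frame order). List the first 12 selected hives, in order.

k = N/n = 9906/13 = 762
hive 1: 748
hive 2: 748 + 762 = 1510
hive 3: 1510 + 762 = 2272
hive 4: 2272 + 762 = 3034
hive 5: 3034 + 762 = 3796
hive 6: 3796 + 762 = 4558
hive 7: 4558 + 762 = 5320
hive 8: 5320 + 762 = 6082
hive 9: 6082 + 762 = 6844
hive 10: 6844 + 762 = 7606
hive 11: 7606 + 762 = 8368
hive 12: 8368 + 762 = 9130

748, 1510, 2272, 3034, 3796, 4558, 5320, 6082, 6844, 7606, 8368, 9130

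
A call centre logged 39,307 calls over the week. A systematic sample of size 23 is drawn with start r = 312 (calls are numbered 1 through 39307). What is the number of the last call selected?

37910

k = 39307/23 = 1709
23rd selection = r + (23−1)·k = 312 + 22×1709 = 312 + 37598 = 37910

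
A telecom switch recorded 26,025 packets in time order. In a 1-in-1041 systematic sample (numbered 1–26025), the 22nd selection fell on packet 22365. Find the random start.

k = 1041
r = 22365 − (22−1)×1041 = 22365 − 21861 = 504

504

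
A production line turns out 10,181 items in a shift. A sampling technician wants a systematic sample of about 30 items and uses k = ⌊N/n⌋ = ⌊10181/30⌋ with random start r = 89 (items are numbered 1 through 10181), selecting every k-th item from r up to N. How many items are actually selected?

k = ⌊10181/30⌋ = 339
Achieved size = ⌊(10181 − 89)/339⌋ + 1 = ⌊10092/339⌋ + 1 = 29 + 1 = 30
(last selection: 89 + 29×339 = 9920 ≤ 10181; next would be 10259 > 10181)

30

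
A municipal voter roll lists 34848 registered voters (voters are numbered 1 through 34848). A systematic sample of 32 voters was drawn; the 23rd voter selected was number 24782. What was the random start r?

824

k = 34848/32 = 1089
r = 24782 − (23−1)×1089 = 24782 − 23958 = 824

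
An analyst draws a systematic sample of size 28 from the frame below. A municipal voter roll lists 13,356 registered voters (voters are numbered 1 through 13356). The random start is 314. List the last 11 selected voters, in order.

8423, 8900, 9377, 9854, 10331, 10808, 11285, 11762, 12239, 12716, 13193

k = N/n = 13356/28 = 477
18th selection = 314 + 17×477 = 8423
19th: 8423 + 477 = 8900
20th: 8900 + 477 = 9377
21st: 9377 + 477 = 9854
22nd: 9854 + 477 = 10331
23rd: 10331 + 477 = 10808
24th: 10808 + 477 = 11285
25th: 11285 + 477 = 11762
26th: 11762 + 477 = 12239
27th: 12239 + 477 = 12716
28th: 12716 + 477 = 13193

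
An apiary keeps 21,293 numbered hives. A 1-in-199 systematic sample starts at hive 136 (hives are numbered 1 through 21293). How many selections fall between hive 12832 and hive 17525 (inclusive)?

k = 199
First selection ≥ 12832: 136 + ⌈(12832−136)/199⌉·199 = 136 + 64×199 = 12872
Last selection ≤ 17525: 136 + ⌊(17525−136)/199⌋·199 = 136 + 87×199 = 17449
Count = 87 − 64 + 1 = 24

24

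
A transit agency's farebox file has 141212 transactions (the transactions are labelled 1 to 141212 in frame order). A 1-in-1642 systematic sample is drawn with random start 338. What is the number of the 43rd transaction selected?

k = 1642
43rd selection = r + (43−1)·k = 338 + 42×1642 = 338 + 68964 = 69302

69302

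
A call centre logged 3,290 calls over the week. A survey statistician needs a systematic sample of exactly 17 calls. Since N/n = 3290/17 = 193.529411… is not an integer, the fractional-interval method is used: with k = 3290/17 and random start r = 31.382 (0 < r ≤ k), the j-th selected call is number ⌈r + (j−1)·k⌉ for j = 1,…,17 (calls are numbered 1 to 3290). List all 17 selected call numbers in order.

32, 225, 419, 612, 806, 1000, 1193, 1387, 1580, 1774, 1967, 2161, 2354, 2548, 2741, 2935, 3128

j=1: r + 0k = 31.382 → ⌈·⌉ = 32
j=2: r + 1k = 224.911411… → ⌈·⌉ = 225
j=3: r + 2k = 418.440823… → ⌈·⌉ = 419
j=4: r + 3k = 611.970235… → ⌈·⌉ = 612
j=5: r + 4k = 805.499647… → ⌈·⌉ = 806
j=6: r + 5k = 999.029058… → ⌈·⌉ = 1000
j=7: r + 6k = 1192.558470… → ⌈·⌉ = 1193
j=8: r + 7k = 1386.087882… → ⌈·⌉ = 1387
j=9: r + 8k = 1579.617294… → ⌈·⌉ = 1580
j=10: r + 9k = 1773.146705… → ⌈·⌉ = 1774
j=11: r + 10k = 1966.676117… → ⌈·⌉ = 1967
j=12: r + 11k = 2160.205529… → ⌈·⌉ = 2161
j=13: r + 12k = 2353.734941… → ⌈·⌉ = 2354
j=14: r + 13k = 2547.264352… → ⌈·⌉ = 2548
j=15: r + 14k = 2740.793764… → ⌈·⌉ = 2741
j=16: r + 15k = 2934.323176… → ⌈·⌉ = 2935
j=17: r + 16k = 3127.852588… → ⌈·⌉ = 3128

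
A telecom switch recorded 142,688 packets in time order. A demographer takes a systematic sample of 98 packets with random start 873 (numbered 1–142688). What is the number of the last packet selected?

142105

k = 142688/98 = 1456
98th selection = r + (98−1)·k = 873 + 97×1456 = 873 + 141232 = 142105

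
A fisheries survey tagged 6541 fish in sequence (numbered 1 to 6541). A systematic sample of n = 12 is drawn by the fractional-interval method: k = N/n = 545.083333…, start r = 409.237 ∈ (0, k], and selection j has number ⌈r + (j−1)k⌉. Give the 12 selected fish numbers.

410, 955, 1500, 2045, 2590, 3135, 3680, 4225, 4770, 5315, 5861, 6406

j=1: r + 0k = 409.237 → ⌈·⌉ = 410
j=2: r + 1k = 954.320333… → ⌈·⌉ = 955
j=3: r + 2k = 1499.403666… → ⌈·⌉ = 1500
j=4: r + 3k = 2044.487 → ⌈·⌉ = 2045
j=5: r + 4k = 2589.570333… → ⌈·⌉ = 2590
j=6: r + 5k = 3134.653666… → ⌈·⌉ = 3135
j=7: r + 6k = 3679.737 → ⌈·⌉ = 3680
j=8: r + 7k = 4224.820333… → ⌈·⌉ = 4225
j=9: r + 8k = 4769.903666… → ⌈·⌉ = 4770
j=10: r + 9k = 5314.987 → ⌈·⌉ = 5315
j=11: r + 10k = 5860.070333… → ⌈·⌉ = 5861
j=12: r + 11k = 6405.153666… → ⌈·⌉ = 6406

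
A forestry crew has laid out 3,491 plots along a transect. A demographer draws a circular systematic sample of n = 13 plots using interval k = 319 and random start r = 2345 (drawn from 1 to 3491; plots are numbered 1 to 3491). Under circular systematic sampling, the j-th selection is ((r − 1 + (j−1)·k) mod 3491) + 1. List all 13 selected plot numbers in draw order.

Selection 1: 2345
Selection 2: 2345 + 319 = 2664
Selection 3: 2664 + 319 = 2983
Selection 4: 2983 + 319 = 3302
Selection 5: 3302 + 319 = 3621 → 3621 − 3491 = 130
Selection 6: 130 + 319 = 449
Selection 7: 449 + 319 = 768
Selection 8: 768 + 319 = 1087
Selection 9: 1087 + 319 = 1406
Selection 10: 1406 + 319 = 1725
Selection 11: 1725 + 319 = 2044
Selection 12: 2044 + 319 = 2363
Selection 13: 2363 + 319 = 2682

2345, 2664, 2983, 3302, 130, 449, 768, 1087, 1406, 1725, 2044, 2363, 2682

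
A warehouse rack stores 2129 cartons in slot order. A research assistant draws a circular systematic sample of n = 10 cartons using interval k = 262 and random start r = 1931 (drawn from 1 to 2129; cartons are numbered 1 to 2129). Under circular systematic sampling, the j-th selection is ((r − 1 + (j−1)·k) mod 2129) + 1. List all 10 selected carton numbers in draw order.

1931, 64, 326, 588, 850, 1112, 1374, 1636, 1898, 31

Selection 1: 1931
Selection 2: 1931 + 262 = 2193 → 2193 − 2129 = 64
Selection 3: 64 + 262 = 326
Selection 4: 326 + 262 = 588
Selection 5: 588 + 262 = 850
Selection 6: 850 + 262 = 1112
Selection 7: 1112 + 262 = 1374
Selection 8: 1374 + 262 = 1636
Selection 9: 1636 + 262 = 1898
Selection 10: 1898 + 262 = 2160 → 2160 − 2129 = 31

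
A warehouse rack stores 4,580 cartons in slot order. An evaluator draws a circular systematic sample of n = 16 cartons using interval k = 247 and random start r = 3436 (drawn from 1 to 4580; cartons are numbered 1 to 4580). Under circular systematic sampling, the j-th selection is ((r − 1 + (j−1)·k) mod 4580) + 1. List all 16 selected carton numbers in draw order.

3436, 3683, 3930, 4177, 4424, 91, 338, 585, 832, 1079, 1326, 1573, 1820, 2067, 2314, 2561

Selection 1: 3436
Selection 2: 3436 + 247 = 3683
Selection 3: 3683 + 247 = 3930
Selection 4: 3930 + 247 = 4177
Selection 5: 4177 + 247 = 4424
Selection 6: 4424 + 247 = 4671 → 4671 − 4580 = 91
Selection 7: 91 + 247 = 338
Selection 8: 338 + 247 = 585
Selection 9: 585 + 247 = 832
Selection 10: 832 + 247 = 1079
Selection 11: 1079 + 247 = 1326
Selection 12: 1326 + 247 = 1573
Selection 13: 1573 + 247 = 1820
Selection 14: 1820 + 247 = 2067
Selection 15: 2067 + 247 = 2314
Selection 16: 2314 + 247 = 2561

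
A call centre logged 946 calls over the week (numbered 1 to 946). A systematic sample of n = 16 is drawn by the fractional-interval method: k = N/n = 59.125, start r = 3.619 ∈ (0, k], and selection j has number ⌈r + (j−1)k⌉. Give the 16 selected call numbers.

j=1: r + 0k = 3.619 → ⌈·⌉ = 4
j=2: r + 1k = 62.744 → ⌈·⌉ = 63
j=3: r + 2k = 121.869 → ⌈·⌉ = 122
j=4: r + 3k = 180.994 → ⌈·⌉ = 181
j=5: r + 4k = 240.119 → ⌈·⌉ = 241
j=6: r + 5k = 299.244 → ⌈·⌉ = 300
j=7: r + 6k = 358.369 → ⌈·⌉ = 359
j=8: r + 7k = 417.494 → ⌈·⌉ = 418
j=9: r + 8k = 476.619 → ⌈·⌉ = 477
j=10: r + 9k = 535.744 → ⌈·⌉ = 536
j=11: r + 10k = 594.869 → ⌈·⌉ = 595
j=12: r + 11k = 653.994 → ⌈·⌉ = 654
j=13: r + 12k = 713.119 → ⌈·⌉ = 714
j=14: r + 13k = 772.244 → ⌈·⌉ = 773
j=15: r + 14k = 831.369 → ⌈·⌉ = 832
j=16: r + 15k = 890.494 → ⌈·⌉ = 891

4, 63, 122, 181, 241, 300, 359, 418, 477, 536, 595, 654, 714, 773, 832, 891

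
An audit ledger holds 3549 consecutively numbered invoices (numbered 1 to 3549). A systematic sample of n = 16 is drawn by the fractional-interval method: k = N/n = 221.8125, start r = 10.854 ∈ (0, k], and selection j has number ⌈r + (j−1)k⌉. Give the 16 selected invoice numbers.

j=1: r + 0k = 10.854 → ⌈·⌉ = 11
j=2: r + 1k = 232.6665 → ⌈·⌉ = 233
j=3: r + 2k = 454.479 → ⌈·⌉ = 455
j=4: r + 3k = 676.2915 → ⌈·⌉ = 677
j=5: r + 4k = 898.104 → ⌈·⌉ = 899
j=6: r + 5k = 1119.9165 → ⌈·⌉ = 1120
j=7: r + 6k = 1341.729 → ⌈·⌉ = 1342
j=8: r + 7k = 1563.5415 → ⌈·⌉ = 1564
j=9: r + 8k = 1785.354 → ⌈·⌉ = 1786
j=10: r + 9k = 2007.1665 → ⌈·⌉ = 2008
j=11: r + 10k = 2228.979 → ⌈·⌉ = 2229
j=12: r + 11k = 2450.7915 → ⌈·⌉ = 2451
j=13: r + 12k = 2672.604 → ⌈·⌉ = 2673
j=14: r + 13k = 2894.4165 → ⌈·⌉ = 2895
j=15: r + 14k = 3116.229 → ⌈·⌉ = 3117
j=16: r + 15k = 3338.0415 → ⌈·⌉ = 3339

11, 233, 455, 677, 899, 1120, 1342, 1564, 1786, 2008, 2229, 2451, 2673, 2895, 3117, 3339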